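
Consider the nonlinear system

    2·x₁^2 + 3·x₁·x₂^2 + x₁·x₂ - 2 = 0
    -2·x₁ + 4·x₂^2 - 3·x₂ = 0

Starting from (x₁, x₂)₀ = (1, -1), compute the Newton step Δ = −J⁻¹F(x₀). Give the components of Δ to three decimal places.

At (1, -1): F = (2.000, 5.000).
Jacobian J = [[4·x₁ + 3·x₂^2 + x₂, 6·x₁·x₂ + x₁], [-2, 8·x₂ - 3]].
At the point, J = [[6.000, -5.000], [-2.000, -11.000]] (det J = -76.000).
Solving J·Δ = −F gives Δ = (0.039, 0.447).

(0.039, 0.447)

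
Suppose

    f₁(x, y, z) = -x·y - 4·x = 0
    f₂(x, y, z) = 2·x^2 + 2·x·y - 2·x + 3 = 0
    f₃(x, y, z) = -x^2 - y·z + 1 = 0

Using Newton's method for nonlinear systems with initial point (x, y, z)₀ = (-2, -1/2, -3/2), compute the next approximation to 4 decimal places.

(-0.2778, -0.9861, -6.3194)

At (-2, -1/2, -3/2): F = (7.0000, 17.0000, -3.7500).
Jacobian J = [[-y - 4, -x, 0], [4·x + 2·y - 2, 2·x, 0], [-2·x, -z, -y]].
At the point, J = [[-3.5000, 2.0000, 0.0000], [-11.0000, -4.0000, 0.0000], [4.0000, 1.5000, 0.5000]] (det J = 18.0000).
Solving J·Δ = −F gives Δ = (1.7222, -0.4861, -4.8194).
Then the next iterate is (x, y, z)₁ = (-0.2778, -0.9861, -6.3194).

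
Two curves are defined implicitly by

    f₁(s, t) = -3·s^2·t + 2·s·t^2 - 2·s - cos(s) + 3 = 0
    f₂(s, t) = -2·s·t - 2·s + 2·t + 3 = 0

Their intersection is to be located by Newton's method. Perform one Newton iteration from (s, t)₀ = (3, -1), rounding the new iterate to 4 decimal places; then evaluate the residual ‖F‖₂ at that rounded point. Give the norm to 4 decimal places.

9.2021

At (3, -1): F = (30.989992, 1.0000).
Jacobian J = [[-6·s·t + 2·t^2 + sin(s) - 2, -3·s^2 + 4·s·t], [-2·t - 2, -2·s + 2]].
At the point, J = [[18.141120, -39.0000], [0.0000, -4.0000]] (det J = -72.564480).
Solving J·Δ = −F gives Δ = (-1.1708, 0.2500).
Then the next iterate is (s, t)₁ = (1.8292, -0.7500).
Re-evaluating at (1.8292, -0.7500): F = (9.183426, 0.5854), so ‖F‖₂ = 9.2021.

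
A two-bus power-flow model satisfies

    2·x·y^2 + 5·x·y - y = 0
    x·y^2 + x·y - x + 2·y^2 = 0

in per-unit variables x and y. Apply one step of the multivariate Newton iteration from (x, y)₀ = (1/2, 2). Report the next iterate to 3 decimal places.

(0.402, 1.046)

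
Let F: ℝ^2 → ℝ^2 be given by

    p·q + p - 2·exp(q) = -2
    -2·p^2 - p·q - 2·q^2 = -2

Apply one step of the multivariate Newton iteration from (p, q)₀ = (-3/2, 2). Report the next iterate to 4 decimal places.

(-1.2856, 0.9781)

At (-3/2, 2): F = (-17.278112, -7.5000).
Jacobian J = [[q + 1, p - 2·exp(q)], [-4·p - q, -p - 4·q]].
At the point, J = [[3.0000, -16.278112], [4.0000, -6.5000]] (det J = 45.612449).
Solving J·Δ = −F gives Δ = (0.2144, -1.0219).
Then the next iterate is (p, q)₁ = (-1.2856, 0.9781).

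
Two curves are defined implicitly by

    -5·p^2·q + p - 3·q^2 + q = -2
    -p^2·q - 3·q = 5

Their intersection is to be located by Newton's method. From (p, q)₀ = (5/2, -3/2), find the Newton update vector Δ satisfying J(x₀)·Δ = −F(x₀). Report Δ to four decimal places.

At (5/2, -3/2): F = (43.1250, 8.8750).
Jacobian J = [[-10·p·q + 1, -5·p^2 - 6·q + 1], [-2·p·q, -p^2 - 3]].
At the point, J = [[38.5000, -21.2500], [7.5000, -9.2500]] (det J = -196.7500).
Solving J·Δ = −F gives Δ = (-1.0689, 0.0928).

(-1.0689, 0.0928)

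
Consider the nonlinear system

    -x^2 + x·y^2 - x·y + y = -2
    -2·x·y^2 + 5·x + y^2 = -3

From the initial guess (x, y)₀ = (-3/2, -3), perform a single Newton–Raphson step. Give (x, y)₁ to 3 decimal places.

(-0.798, -2.068)

At (-3/2, -3): F = (-21.250, 31.500).
Jacobian J = [[-2·x + y^2 - y, 2·x·y - x + 1], [-2·y^2 + 5, -4·x·y + 2·y]].
At the point, J = [[15.000, 11.500], [-13.000, -24.000]] (det J = -210.500).
Solving J·Δ = −F gives Δ = (0.702, 0.932).
Then the next iterate is (x, y)₁ = (-0.798, -2.068).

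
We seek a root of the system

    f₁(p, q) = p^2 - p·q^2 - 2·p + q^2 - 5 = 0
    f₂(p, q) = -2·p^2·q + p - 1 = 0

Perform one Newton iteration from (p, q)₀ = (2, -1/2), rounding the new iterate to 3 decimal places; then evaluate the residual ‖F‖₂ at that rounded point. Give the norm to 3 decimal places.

38.955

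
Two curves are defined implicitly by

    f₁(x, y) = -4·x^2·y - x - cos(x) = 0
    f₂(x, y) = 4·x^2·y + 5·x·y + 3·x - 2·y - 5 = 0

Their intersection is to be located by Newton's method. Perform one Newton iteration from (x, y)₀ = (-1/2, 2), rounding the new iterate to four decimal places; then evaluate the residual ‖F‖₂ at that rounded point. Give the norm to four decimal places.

5.7875

At (-1/2, 2): F = (-2.377583, -13.5000).
Jacobian J = [[-8·x·y + sin(x) - 1, -4·x^2], [8·x·y + 5·y + 3, 4·x^2 + 5·x - 2]].
At the point, J = [[6.520574, -1.0000], [5.0000, -3.5000]] (det J = -17.822011).
Solving J·Δ = −F gives Δ = (-0.2906, -4.2722).
Then the next iterate is (x, y)₁ = (-0.7906, -2.2722).
Re-evaluating at (-0.7906, -2.2722): F = (5.768121, 0.473667), so ‖F‖₂ = 5.7875.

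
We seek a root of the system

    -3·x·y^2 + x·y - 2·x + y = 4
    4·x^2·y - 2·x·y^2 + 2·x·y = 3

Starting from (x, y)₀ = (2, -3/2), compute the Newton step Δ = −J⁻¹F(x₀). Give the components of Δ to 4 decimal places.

At (2, -3/2): F = (-26.0000, -42.0000).
Jacobian J = [[-3·y^2 + y - 2, -6·x·y + x + 1], [8·x·y - 2·y^2 + 2·y, 4·x^2 - 4·x·y + 2·x]].
At the point, J = [[-10.2500, 21.0000], [-31.5000, 32.0000]] (det J = 333.5000).
Solving J·Δ = −F gives Δ = (-0.1499, 1.1649).

(-0.1499, 1.1649)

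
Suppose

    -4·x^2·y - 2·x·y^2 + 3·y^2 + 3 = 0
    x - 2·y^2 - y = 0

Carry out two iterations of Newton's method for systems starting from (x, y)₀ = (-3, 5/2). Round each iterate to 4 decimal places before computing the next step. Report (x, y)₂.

(-1.8126, -0.0022)

At (-3, 5/2): F = (-30.7500, -18.0000).
Jacobian J = [[-8·x·y - 2·y^2, -4·x^2 - 4·x·y + 6·y], [1, -4·y - 1]].
At the point, J = [[47.5000, 9.0000], [1.0000, -11.0000]] (det J = -531.5000).
Solving J·Δ = −F gives Δ = (0.9412, -1.5508).
Then the next iterate is (x, y)₁ = (-2.0588, 0.9492).
Round to (-2.0588, 0.9492) and repeat: F = (-6.680515, -4.809961), J = [[13.831742, -3.442578], [1.0000, -4.7968]].
Δ = (0.2462, -0.9514), so (x, y)₂ = (-1.8126, -0.0022).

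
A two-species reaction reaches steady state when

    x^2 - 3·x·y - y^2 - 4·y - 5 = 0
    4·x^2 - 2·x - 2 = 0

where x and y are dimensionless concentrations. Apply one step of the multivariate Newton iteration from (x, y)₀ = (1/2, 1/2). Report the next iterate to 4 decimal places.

(1.5000, -0.7692)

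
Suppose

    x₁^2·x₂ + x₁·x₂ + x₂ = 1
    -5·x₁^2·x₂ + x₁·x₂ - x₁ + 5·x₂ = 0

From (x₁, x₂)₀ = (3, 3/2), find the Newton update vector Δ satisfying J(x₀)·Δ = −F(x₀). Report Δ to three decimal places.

(-0.400, -1.100)

At (3, 3/2): F = (18.500, -58.500).
Jacobian J = [[2·x₁·x₂ + x₂, x₁^2 + x₁ + 1], [-10·x₁·x₂ + x₂ - 1, -5·x₁^2 + x₁ + 5]].
At the point, J = [[10.500, 13.000], [-44.500, -37.000]] (det J = 190.000).
Solving J·Δ = −F gives Δ = (-0.400, -1.100).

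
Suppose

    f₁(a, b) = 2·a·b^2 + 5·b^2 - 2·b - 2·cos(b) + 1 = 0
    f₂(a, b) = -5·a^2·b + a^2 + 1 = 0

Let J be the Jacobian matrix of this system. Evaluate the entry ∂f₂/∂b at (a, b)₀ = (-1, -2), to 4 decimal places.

∂f₂/∂b = -5·a^2.
At (-1, -2) this is -5.0000.

-5.0000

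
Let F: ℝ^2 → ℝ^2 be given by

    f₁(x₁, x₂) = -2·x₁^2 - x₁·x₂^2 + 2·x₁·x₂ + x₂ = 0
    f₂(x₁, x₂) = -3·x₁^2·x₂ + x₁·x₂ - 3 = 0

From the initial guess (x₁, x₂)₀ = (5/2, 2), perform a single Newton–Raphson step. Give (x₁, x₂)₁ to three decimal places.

(1.933, 0.792)

At (5/2, 2): F = (-10.500, -35.500).
Jacobian J = [[-4·x₁ - x₂^2 + 2·x₂, -2·x₁·x₂ + 2·x₁ + 1], [-6·x₁·x₂ + x₂, -3·x₁^2 + x₁]].
At the point, J = [[-10.000, -4.000], [-28.000, -16.250]] (det J = 50.500).
Solving J·Δ = −F gives Δ = (-0.567, -1.208).
Then the next iterate is (x₁, x₂)₁ = (1.933, 0.792).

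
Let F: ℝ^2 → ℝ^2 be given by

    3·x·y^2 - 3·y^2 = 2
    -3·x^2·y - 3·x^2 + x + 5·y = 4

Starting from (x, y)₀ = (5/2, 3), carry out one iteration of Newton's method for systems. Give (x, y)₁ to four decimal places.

(1.5742, 2.4999)

At (5/2, 3): F = (38.5000, -61.5000).
Jacobian J = [[3·y^2, 6·x·y - 6·y], [-6·x·y - 6·x + 1, -3·x^2 + 5]].
At the point, J = [[27.0000, 27.0000], [-59.0000, -13.7500]] (det J = 1221.7500).
Solving J·Δ = −F gives Δ = (-0.9258, -0.5001).
Then the next iterate is (x, y)₁ = (1.5742, 2.4999).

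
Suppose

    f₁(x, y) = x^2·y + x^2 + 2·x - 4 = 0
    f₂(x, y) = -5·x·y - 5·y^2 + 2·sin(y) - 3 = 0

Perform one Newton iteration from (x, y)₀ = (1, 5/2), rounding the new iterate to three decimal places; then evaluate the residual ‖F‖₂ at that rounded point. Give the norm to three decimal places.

12.151

At (1, 5/2): F = (1.500, -45.55306).
Jacobian J = [[2·x·y + 2·x + 2, x^2], [-5·y, -5·x - 10·y + 2·cos(y)]].
At the point, J = [[9.000, 1.000], [-12.500, -31.60229]] (det J = -271.92059).
Solving J·Δ = −F gives Δ = (-0.007, -1.439).
Then the next iterate is (x, y)₁ = (0.993, 1.061).
Re-evaluating at (0.993, 1.061): F = (0.01825, -12.15078), so ‖F‖₂ = 12.151.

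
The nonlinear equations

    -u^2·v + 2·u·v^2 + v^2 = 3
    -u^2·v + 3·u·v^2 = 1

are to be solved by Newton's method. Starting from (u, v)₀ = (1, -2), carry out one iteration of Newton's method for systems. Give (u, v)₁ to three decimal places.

(0.500, -1.615)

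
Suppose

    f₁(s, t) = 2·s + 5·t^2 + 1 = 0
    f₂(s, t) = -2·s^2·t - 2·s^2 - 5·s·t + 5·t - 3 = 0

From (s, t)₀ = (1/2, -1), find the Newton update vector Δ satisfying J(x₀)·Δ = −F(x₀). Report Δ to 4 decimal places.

At (1/2, -1): F = (7.0000, -5.5000).
Jacobian J = [[2, 10·t], [-4·s·t - 4·s - 5·t, -2·s^2 - 5·s + 5]].
At the point, J = [[2.0000, -10.0000], [5.0000, 2.0000]] (det J = 54.0000).
Solving J·Δ = −F gives Δ = (0.7593, 0.8519).

(0.7593, 0.8519)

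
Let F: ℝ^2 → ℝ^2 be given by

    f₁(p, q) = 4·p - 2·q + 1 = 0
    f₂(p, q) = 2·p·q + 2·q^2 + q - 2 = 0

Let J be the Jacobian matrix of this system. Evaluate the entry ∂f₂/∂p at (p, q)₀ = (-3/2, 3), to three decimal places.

∂f₂/∂p = 2·q.
At (-3/2, 3) this is 6.000.

6.000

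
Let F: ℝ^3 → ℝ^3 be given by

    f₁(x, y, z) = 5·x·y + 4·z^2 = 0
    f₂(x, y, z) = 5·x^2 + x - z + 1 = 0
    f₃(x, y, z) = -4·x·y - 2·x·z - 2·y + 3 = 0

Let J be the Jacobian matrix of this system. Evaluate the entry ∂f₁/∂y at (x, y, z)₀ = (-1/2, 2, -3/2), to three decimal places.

-2.500

∂f₁/∂y = 5·x.
At (-1/2, 2, -3/2) this is -2.500.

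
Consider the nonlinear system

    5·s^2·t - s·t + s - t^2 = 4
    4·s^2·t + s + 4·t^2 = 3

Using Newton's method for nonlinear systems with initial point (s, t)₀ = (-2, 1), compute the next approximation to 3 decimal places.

At (-2, 1): F = (15.000, 15.000).
Jacobian J = [[10·s·t - t + 1, 5·s^2 - s - 2·t], [8·s·t + 1, 4·s^2 + 8·t]].
At the point, J = [[-20.000, 20.000], [-15.000, 24.000]] (det J = -180.000).
Solving J·Δ = −F gives Δ = (0.333, -0.417).
Then the next iterate is (s, t)₁ = (-1.667, 0.583).

(-1.667, 0.583)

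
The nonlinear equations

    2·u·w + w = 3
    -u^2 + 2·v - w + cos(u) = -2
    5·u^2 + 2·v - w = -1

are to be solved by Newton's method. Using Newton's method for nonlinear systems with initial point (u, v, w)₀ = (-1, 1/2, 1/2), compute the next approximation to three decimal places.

At (-1, 1/2, 1/2): F = (-3.500, 2.04030, 6.500).
Jacobian J = [[2·w, 0, 2·u + 1], [-2·u - sin(u), 2, -1], [10·u, 2, -1]].
At the point, J = [[1.000, 0.000, -1.000], [2.84147, 2.000, -1.000], [-10.000, 2.000, -1.000]] (det J = -25.68294).
Solving J·Δ = −F gives Δ = (0.347, -3.090, -3.153).
Then the next iterate is (u, v, w)₁ = (-0.653, -2.590, -2.653).

(-0.653, -2.590, -2.653)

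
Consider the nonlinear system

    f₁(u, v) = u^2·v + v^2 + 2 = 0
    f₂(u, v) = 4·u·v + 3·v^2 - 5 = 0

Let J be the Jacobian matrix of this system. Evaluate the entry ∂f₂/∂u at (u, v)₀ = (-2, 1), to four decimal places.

4.0000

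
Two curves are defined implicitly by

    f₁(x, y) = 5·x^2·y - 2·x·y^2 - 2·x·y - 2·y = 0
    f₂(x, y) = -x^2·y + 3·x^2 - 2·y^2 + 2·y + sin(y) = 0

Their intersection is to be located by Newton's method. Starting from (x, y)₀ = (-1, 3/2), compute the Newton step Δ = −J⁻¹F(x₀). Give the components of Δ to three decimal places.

(0.487, -0.094)

At (-1, 3/2): F = (12.000, 0.99749).
Jacobian J = [[10·x·y - 2·y^2 - 2·y, 5·x^2 - 4·x·y - 2·x - 2], [-2·x·y + 6·x, -x^2 - 4·y + cos(y) + 2]].
At the point, J = [[-22.500, 11.000], [-3.000, -4.92926]] (det J = 143.90841).
Solving J·Δ = −F gives Δ = (0.487, -0.094).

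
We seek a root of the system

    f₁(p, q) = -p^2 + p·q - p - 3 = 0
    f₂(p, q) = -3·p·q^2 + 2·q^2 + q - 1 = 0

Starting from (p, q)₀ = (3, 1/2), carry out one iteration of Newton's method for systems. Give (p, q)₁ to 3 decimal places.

(0.873, 0.391)

At (3, 1/2): F = (-13.500, -2.250).
Jacobian J = [[-2·p + q - 1, p], [-3·q^2, -6·p·q + 4·q + 1]].
At the point, J = [[-6.500, 3.000], [-0.750, -6.000]] (det J = 41.250).
Solving J·Δ = −F gives Δ = (-2.127, -0.109).
Then the next iterate is (p, q)₁ = (0.873, 0.391).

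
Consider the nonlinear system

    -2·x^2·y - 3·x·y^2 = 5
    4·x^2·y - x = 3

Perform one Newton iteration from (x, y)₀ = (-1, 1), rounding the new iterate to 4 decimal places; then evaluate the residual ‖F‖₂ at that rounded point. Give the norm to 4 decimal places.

At (-1, 1): F = (-4.0000, 2.0000).
Jacobian J = [[-4·x·y - 3·y^2, -2·x^2 - 6·x·y], [8·x·y - 1, 4·x^2]].
At the point, J = [[1.0000, 4.0000], [-9.0000, 4.0000]] (det J = 40.0000).
Solving J·Δ = −F gives Δ = (0.6000, 0.8500).
Then the next iterate is (x, y)₁ = (-0.4000, 1.8500).
Re-evaluating at (-0.4000, 1.8500): F = (-1.4850, -1.4160), so ‖F‖₂ = 2.0519.

2.0519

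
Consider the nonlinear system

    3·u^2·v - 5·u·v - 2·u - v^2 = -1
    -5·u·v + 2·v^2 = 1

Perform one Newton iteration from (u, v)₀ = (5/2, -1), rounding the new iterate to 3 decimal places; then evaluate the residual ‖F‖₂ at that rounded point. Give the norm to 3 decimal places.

4.607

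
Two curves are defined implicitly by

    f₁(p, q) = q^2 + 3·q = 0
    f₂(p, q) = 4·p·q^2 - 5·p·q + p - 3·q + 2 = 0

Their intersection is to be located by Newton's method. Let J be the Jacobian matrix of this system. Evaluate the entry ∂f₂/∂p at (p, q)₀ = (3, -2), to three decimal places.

∂f₂/∂p = 4·q^2 - 5·q + 1.
At (3, -2) this is 27.000.

27.000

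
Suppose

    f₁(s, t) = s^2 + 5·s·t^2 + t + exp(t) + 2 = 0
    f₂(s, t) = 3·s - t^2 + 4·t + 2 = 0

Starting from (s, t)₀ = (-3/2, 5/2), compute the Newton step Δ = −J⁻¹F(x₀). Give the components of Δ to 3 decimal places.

At (-3/2, 5/2): F = (-27.94251, 1.250).
Jacobian J = [[2·s + 5·t^2, 10·s·t + exp(t) + 1], [3, -2·t + 4]].
At the point, J = [[28.250, -24.31751], [3.000, -1.000]] (det J = 44.70252).
Solving J·Δ = −F gives Δ = (-1.305, -2.665).

(-1.305, -2.665)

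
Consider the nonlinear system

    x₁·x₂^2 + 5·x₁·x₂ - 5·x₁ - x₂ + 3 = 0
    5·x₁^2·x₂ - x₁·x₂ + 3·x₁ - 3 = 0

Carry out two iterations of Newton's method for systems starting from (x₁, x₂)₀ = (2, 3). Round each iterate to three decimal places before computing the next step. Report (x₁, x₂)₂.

At (2, 3): F = (38.000, 57.000).
Jacobian J = [[x₂^2 + 5·x₂ - 5, 2·x₁·x₂ + 5·x₁ - 1], [10·x₁·x₂ - x₂ + 3, 5·x₁^2 - x₁]].
At the point, J = [[19.000, 21.000], [60.000, 18.000]] (det J = -918.000).
Solving J·Δ = −F gives Δ = (-0.559, -1.304).
Then the next iterate is (x₁, x₂)₁ = (1.441, 1.696).
Round to (1.441, 1.696) and repeat: F = (10.46360, 16.48762), J = [[6.35642, 11.09287], [25.74336, 8.94141]].
Δ = (-0.391, -0.719), so (x₁, x₂)₂ = (1.050, 0.977).

(1.050, 0.977)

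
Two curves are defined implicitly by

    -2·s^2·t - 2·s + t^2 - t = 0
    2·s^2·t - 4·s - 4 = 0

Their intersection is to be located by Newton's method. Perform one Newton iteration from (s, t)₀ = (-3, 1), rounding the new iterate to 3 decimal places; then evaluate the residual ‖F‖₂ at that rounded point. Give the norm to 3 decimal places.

1.567

At (-3, 1): F = (-12.000, 26.000).
Jacobian J = [[-4·s·t - 2, -2·s^2 + 2·t - 1], [4·s·t - 4, 2·s^2]].
At the point, J = [[10.000, -17.000], [-16.000, 18.000]] (det J = -92.000).
Solving J·Δ = −F gives Δ = (2.457, 0.739).
Then the next iterate is (s, t)₁ = (-0.543, 1.739).
Re-evaluating at (-0.543, 1.739): F = (1.34564, -0.80252), so ‖F‖₂ = 1.567.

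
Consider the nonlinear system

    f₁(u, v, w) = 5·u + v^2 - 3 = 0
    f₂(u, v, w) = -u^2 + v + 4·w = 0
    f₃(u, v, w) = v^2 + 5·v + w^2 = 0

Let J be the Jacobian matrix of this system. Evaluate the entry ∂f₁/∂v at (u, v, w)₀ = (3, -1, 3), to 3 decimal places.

-2.000

∂f₁/∂v = 2·v.
At (3, -1, 3) this is -2.000.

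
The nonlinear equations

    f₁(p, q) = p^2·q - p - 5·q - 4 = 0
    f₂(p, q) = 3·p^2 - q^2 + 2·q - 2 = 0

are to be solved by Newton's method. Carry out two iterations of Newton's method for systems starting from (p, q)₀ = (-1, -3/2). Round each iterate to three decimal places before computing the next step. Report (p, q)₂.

At (-1, -3/2): F = (3.000, -4.250).
Jacobian J = [[2·p·q - 1, p^2 - 5], [6·p, -2·q + 2]].
At the point, J = [[2.000, -4.000], [-6.000, 5.000]] (det J = -14.000).
Solving J·Δ = −F gives Δ = (-0.143, 0.679).
Then the next iterate is (p, q)₁ = (-1.143, -0.821).
Round to (-1.143, -0.821) and repeat: F = (0.17541, -0.39669), J = [[0.87681, -3.69355], [-6.858, 3.642]].
Δ = (-0.037, 0.039), so (p, q)₂ = (-1.180, -0.782).

(-1.180, -0.782)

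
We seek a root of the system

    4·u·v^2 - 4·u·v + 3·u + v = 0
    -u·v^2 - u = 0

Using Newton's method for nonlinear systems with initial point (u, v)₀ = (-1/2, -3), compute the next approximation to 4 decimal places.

At (-1/2, -3): F = (-28.5000, 5.0000).
Jacobian J = [[4·v^2 - 4·v + 3, 8·u·v - 4·u + 1], [-v^2 - 1, -2·u·v]].
At the point, J = [[51.0000, 15.0000], [-10.0000, -3.0000]] (det J = -3.0000).
Solving J·Δ = −F gives Δ = (3.5000, -10.0000).
Then the next iterate is (u, v)₁ = (3.0000, -13.0000).

(3.0000, -13.0000)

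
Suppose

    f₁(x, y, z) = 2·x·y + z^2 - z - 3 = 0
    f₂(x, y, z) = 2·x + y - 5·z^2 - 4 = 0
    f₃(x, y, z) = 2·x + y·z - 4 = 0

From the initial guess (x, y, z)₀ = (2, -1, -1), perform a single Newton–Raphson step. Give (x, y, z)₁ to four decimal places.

(2.5366, 0.7561, -0.6829)

At (2, -1, -1): F = (-5.0000, -6.0000, 1.0000).
Jacobian J = [[2·y, 2·x, 2·z - 1], [2, 1, -10·z], [2, z, y]].
At the point, J = [[-2.0000, 4.0000, -3.0000], [2.0000, 1.0000, 10.0000], [2.0000, -1.0000, -1.0000]] (det J = 82.0000).
Solving J·Δ = −F gives Δ = (0.5366, 1.7561, 0.3171).
Then the next iterate is (x, y, z)₁ = (2.5366, 0.7561, -0.6829).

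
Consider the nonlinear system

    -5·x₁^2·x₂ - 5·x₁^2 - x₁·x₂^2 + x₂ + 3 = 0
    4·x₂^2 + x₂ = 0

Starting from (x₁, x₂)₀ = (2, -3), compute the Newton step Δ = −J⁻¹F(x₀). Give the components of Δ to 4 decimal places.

(-0.3857, 1.4348)

At (2, -3): F = (22.0000, 33.0000).
Jacobian J = [[-10·x₁·x₂ - 10·x₁ - x₂^2, -5·x₁^2 - 2·x₁·x₂ + 1], [0, 8·x₂ + 1]].
At the point, J = [[31.0000, -7.0000], [0.0000, -23.0000]] (det J = -713.0000).
Solving J·Δ = −F gives Δ = (-0.3857, 1.4348).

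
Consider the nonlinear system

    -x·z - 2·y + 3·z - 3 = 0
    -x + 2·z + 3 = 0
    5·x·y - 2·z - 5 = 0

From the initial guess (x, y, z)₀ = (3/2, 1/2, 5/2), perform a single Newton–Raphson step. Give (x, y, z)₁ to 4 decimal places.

At (3/2, 1/2, 5/2): F = (-0.2500, 6.5000, -6.2500).
Jacobian J = [[-z, -2, -x + 3], [-1, 0, 2], [5·y, 5·x, -2]].
At the point, J = [[-2.5000, -2.0000, 1.5000], [-1.0000, 0.0000, 2.0000], [2.5000, 7.5000, -2.0000]] (det J = 20.2500).
Solving J·Δ = −F gives Δ = (-3.7469, 0.7160, -5.1235).
Then the next iterate is (x, y, z)₁ = (-2.2469, 1.2160, -2.6235).

(-2.2469, 1.2160, -2.6235)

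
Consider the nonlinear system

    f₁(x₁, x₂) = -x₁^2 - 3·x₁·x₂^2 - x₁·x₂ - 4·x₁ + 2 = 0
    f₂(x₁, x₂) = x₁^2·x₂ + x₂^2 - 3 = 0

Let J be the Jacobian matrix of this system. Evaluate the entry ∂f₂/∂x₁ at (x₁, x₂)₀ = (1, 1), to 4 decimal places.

2.0000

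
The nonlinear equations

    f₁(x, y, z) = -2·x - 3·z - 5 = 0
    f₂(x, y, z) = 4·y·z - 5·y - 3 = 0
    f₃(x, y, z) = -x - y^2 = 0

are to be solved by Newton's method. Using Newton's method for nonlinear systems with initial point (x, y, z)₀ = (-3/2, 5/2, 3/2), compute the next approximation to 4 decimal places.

At (-3/2, 5/2, 3/2): F = (-6.5000, -0.5000, -4.7500).
Jacobian J = [[-2, 0, -3], [0, 4·z - 5, 4·y], [-1, -2·y, 0]].
At the point, J = [[-2.0000, 0.0000, -3.0000], [0.0000, 1.0000, 10.0000], [-1.0000, -5.0000, 0.0000]] (det J = -103.0000).
Solving J·Δ = −F gives Δ = (-3.3665, -0.2767, 0.0777).
Then the next iterate is (x, y, z)₁ = (-4.8665, 2.2233, 1.5777).

(-4.8665, 2.2233, 1.5777)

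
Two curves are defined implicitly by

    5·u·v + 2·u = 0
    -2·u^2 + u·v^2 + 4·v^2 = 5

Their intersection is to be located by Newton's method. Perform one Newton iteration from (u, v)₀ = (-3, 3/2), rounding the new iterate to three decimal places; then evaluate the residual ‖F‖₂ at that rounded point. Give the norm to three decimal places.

10.404

At (-3, 3/2): F = (-28.500, -20.750).
Jacobian J = [[5·v + 2, 5·u], [-4·u + v^2, 2·u·v + 8·v]].
At the point, J = [[9.500, -15.000], [14.250, 3.000]] (det J = 242.250).
Solving J·Δ = −F gives Δ = (1.638, -0.863).
Then the next iterate is (u, v)₁ = (-1.362, 0.637).
Re-evaluating at (-1.362, 0.637): F = (-7.06197, -7.63967), so ‖F‖₂ = 10.404.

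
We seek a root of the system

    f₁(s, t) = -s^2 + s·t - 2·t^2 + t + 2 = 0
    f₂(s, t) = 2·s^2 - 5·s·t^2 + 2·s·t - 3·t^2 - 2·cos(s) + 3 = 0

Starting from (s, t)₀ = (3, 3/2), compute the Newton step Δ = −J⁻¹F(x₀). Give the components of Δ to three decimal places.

At (3, 3/2): F = (-5.500, -8.52002).
Jacobian J = [[-2·s + t, s - 4·t + 1], [4·s - 5·t^2 + 2·t + 2·sin(s), -10·s·t + 2·s - 6·t]].
At the point, J = [[-4.500, -2.000], [4.03224, -48.000]] (det J = 224.06448).
Solving J·Δ = −F gives Δ = (-1.102, -0.270).

(-1.102, -0.270)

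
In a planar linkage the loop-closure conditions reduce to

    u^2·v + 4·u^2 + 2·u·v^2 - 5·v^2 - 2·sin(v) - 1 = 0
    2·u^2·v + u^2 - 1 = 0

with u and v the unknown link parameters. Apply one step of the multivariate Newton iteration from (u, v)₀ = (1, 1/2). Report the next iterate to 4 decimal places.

(0.7843, 0.4314)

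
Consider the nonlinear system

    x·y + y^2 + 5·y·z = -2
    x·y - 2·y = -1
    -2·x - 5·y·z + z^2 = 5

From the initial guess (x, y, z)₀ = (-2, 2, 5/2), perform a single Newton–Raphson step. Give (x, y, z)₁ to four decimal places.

At (-2, 2, 5/2): F = (27.0000, -7.0000, -19.7500).
Jacobian J = [[y, x + 2·y + 5·z, 5·y], [y, x - 2, 0], [-2, -5·z, -5·y + 2·z]].
At the point, J = [[2.0000, 14.5000, 10.0000], [2.0000, -4.0000, 0.0000], [-2.0000, -12.5000, -5.0000]] (det J = -145.0000).
Solving J·Δ = −F gives Δ = (0.8103, -1.3448, -0.9121).
Then the next iterate is (x, y, z)₁ = (-1.1897, 0.6552, 1.5879).

(-1.1897, 0.6552, 1.5879)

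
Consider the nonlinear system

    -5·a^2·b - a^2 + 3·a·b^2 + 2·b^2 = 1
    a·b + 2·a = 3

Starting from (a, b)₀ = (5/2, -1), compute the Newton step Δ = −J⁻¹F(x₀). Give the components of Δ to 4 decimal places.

(-0.5441, 0.4176)

At (5/2, -1): F = (33.5000, -0.5000).
Jacobian J = [[-10·a·b - 2·a + 3·b^2, -5·a^2 + 6·a·b + 4·b], [b + 2, a]].
At the point, J = [[23.0000, -50.2500], [1.0000, 2.5000]] (det J = 107.7500).
Solving J·Δ = −F gives Δ = (-0.5441, 0.4176).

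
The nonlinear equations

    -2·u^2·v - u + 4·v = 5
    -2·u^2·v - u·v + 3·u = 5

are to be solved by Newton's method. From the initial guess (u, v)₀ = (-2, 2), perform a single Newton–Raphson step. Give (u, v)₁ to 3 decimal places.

At (-2, 2): F = (-11.000, -23.000).
Jacobian J = [[-4·u·v - 1, -2·u^2 + 4], [-4·u·v - v + 3, -2·u^2 - u]].
At the point, J = [[15.000, -4.000], [17.000, -6.000]] (det J = -22.000).
Solving J·Δ = −F gives Δ = (-1.182, -7.182).
Then the next iterate is (u, v)₁ = (-3.182, -5.182).

(-3.182, -5.182)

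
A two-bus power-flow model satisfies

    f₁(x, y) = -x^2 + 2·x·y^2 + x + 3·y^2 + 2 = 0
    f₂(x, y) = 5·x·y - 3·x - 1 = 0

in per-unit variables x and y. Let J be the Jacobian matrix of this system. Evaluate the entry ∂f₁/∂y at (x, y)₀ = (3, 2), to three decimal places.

∂f₁/∂y = 4·x·y + 6·y.
At (3, 2) this is 36.000.

36.000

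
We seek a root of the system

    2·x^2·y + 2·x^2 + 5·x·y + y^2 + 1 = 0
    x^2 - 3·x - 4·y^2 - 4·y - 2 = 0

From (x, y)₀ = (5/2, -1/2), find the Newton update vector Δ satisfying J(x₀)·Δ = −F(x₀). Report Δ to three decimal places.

(1.125, -0.169)

At (5/2, -1/2): F = (1.250, -2.250).
Jacobian J = [[4·x·y + 4·x + 5·y, 2·x^2 + 5·x + 2·y], [2·x - 3, -8·y - 4]].
At the point, J = [[2.500, 24.000], [2.000, 0.000]] (det J = -48.000).
Solving J·Δ = −F gives Δ = (1.125, -0.169).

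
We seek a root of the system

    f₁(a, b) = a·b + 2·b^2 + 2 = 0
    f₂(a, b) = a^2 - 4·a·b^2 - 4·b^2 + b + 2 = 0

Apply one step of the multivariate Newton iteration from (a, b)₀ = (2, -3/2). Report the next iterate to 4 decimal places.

(2.5232, -0.8212)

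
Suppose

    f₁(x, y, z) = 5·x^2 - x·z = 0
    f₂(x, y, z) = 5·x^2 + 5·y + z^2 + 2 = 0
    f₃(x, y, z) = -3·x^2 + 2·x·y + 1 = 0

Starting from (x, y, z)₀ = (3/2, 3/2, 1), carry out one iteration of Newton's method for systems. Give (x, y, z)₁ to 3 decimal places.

(0.656, 0.230, -0.373)

At (3/2, 3/2, 1): F = (9.750, 21.750, -1.250).
Jacobian J = [[10·x - z, 0, -x], [10·x, 5, 2·z], [-6·x + 2·y, 2·x, 0]].
At the point, J = [[14.000, 0.000, -1.500], [15.000, 5.000, 2.000], [-6.000, 3.000, 0.000]] (det J = -196.500).
Solving J·Δ = −F gives Δ = (-0.844, -1.270, -1.373).
Then the next iterate is (x, y, z)₁ = (0.656, 0.230, -0.373).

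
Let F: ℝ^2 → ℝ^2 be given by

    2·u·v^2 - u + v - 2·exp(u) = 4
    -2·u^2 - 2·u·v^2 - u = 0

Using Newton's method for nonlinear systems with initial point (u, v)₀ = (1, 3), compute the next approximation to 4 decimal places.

(0.0874, 2.9992)

At (1, 3): F = (10.563436, -21.0000).
Jacobian J = [[2·v^2 - 2·exp(u) - 1, 4·u·v + 1], [-4·u - 2·v^2 - 1, -4·u·v]].
At the point, J = [[11.563436, 13.0000], [-23.0000, -12.0000]] (det J = 160.238764).
Solving J·Δ = −F gives Δ = (-0.9126, -0.0008).
Then the next iterate is (u, v)₁ = (0.0874, 2.9992).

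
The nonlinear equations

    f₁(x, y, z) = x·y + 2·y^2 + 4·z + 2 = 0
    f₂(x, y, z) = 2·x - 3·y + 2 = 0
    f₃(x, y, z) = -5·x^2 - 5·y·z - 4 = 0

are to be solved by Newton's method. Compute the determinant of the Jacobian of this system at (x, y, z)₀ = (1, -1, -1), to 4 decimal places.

-35.0000

J = [[y, x + 4·y, 4], [2, -3, 0], [-10·x, -5·z, -5·y]].
At the point, J = [[-1.0000, -3.0000, 4.0000], [2.0000, -3.0000, 0.0000], [-10.0000, 5.0000, 5.0000]].
det J = -35.0000.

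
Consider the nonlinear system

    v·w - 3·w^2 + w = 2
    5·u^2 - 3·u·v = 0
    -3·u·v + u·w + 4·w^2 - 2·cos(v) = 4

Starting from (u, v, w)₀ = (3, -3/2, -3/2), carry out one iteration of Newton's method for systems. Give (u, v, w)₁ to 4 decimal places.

(1.3110, -1.4745, -0.5543)

At (3, -3/2, -3/2): F = (-8.0000, 58.5000, 13.858526).
Jacobian J = [[0, w, v - 6·w + 1], [10·u - 3·v, -3·u, 0], [-3·v + w, -3·u + 2·sin(v), u + 8·w]].
At the point, J = [[0.0000, -1.5000, 8.5000], [34.5000, -9.0000, 0.0000], [3.0000, -10.994990, -9.0000]] (det J = -3460.530810).
Solving J·Δ = −F gives Δ = (-1.6890, 0.0255, 0.9457).
Then the next iterate is (u, v, w)₁ = (1.3110, -1.4745, -0.5543).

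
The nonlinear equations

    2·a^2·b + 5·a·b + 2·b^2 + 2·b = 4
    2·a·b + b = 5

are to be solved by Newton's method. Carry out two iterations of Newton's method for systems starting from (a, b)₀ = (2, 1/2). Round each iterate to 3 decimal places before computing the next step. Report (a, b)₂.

(-8.028, -1.203)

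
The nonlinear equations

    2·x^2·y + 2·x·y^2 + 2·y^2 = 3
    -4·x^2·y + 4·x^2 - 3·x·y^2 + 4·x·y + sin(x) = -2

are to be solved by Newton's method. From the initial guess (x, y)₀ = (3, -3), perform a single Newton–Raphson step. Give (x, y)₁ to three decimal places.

(1.839, -1.803)

At (3, -3): F = (15.000, 29.14112).
Jacobian J = [[4·x·y + 2·y^2, 2·x^2 + 4·x·y + 4·y], [-8·x·y + 8·x - 3·y^2 + 4·y + cos(x), -4·x^2 - 6·x·y + 4·x]].
At the point, J = [[-18.000, -30.000], [56.01001, 30.000]] (det J = 1140.30023).
Solving J·Δ = −F gives Δ = (-1.161, 1.197).
Then the next iterate is (x, y)₁ = (1.839, -1.803).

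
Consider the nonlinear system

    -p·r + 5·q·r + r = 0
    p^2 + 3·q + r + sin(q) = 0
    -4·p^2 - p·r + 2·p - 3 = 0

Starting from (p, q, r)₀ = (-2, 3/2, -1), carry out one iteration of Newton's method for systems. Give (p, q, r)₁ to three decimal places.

(-0.717, 0.304, -0.692)

At (-2, 3/2, -1): F = (-10.500, 8.49749, -25.000).
Jacobian J = [[-r, 5·r, -p + 5·q + 1], [2·p, cos(q) + 3, 1], [-8·p - r + 2, 0, -p]].
At the point, J = [[1.000, -5.000, 10.500], [-4.000, 3.07074, 1.000], [19.000, 0.000, 2.000]] (det J = -741.47060).
Solving J·Δ = −F gives Δ = (1.283, -1.196, 0.308).
Then the next iterate is (p, q, r)₁ = (-0.717, 0.304, -0.692).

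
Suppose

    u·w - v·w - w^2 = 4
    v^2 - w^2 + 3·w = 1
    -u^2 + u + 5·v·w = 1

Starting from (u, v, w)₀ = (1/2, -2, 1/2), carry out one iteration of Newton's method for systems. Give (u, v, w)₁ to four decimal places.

(8.4464, -1.1143, 0.1464)

At (1/2, -2, 1/2): F = (-3.0000, 4.2500, -5.7500).
Jacobian J = [[w, -w, u - v - 2·w], [0, 2·v, -2·w + 3], [-2·u + 1, 5·w, 5·v]].
At the point, J = [[0.5000, -0.5000, 1.5000], [0.0000, -4.0000, 2.0000], [0.0000, 2.5000, -10.0000]] (det J = 17.5000).
Solving J·Δ = −F gives Δ = (7.9464, 0.8857, -0.3536).
Then the next iterate is (u, v, w)₁ = (8.4464, -1.1143, 0.1464).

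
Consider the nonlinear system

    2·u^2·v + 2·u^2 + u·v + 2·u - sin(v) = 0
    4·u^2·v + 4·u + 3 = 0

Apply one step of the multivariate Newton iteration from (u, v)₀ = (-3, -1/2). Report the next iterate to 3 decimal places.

(-1.555, -0.392)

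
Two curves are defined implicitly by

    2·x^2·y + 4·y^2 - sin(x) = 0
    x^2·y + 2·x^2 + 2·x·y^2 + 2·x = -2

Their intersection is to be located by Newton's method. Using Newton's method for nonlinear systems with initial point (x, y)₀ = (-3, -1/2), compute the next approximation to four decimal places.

(-1.8262, -0.5247)

At (-3, -1/2): F = (-7.858880, 8.0000).
Jacobian J = [[4·x·y - cos(x), 2·x^2 + 8·y], [2·x·y + 4·x + 2·y^2 + 2, x^2 + 4·x·y]].
At the point, J = [[6.989992, 14.0000], [-6.5000, 15.0000]] (det J = 195.849887).
Solving J·Δ = −F gives Δ = (1.1738, -0.0247).
Then the next iterate is (x, y)₁ = (-1.8262, -0.5247).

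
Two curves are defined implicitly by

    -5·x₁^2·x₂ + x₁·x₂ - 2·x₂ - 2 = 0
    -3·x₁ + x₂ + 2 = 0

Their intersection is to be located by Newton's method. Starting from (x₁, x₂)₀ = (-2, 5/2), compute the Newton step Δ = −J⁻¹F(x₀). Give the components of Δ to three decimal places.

At (-2, 5/2): F = (-62.000, 10.500).
Jacobian J = [[-10·x₁·x₂ + x₂, -5·x₁^2 + x₁ - 2], [-3, 1]].
At the point, J = [[52.500, -24.000], [-3.000, 1.000]] (det J = -19.500).
Solving J·Δ = −F gives Δ = (9.744, 18.731).

(9.744, 18.731)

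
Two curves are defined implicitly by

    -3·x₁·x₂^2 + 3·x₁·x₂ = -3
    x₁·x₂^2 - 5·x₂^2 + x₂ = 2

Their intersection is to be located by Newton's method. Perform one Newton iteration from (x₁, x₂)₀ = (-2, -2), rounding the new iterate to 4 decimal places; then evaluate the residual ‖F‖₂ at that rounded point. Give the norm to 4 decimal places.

At (-2, -2): F = (39.0000, -32.0000).
Jacobian J = [[-3·x₂^2 + 3·x₂, -6·x₁·x₂ + 3·x₁], [x₂^2, 2·x₁·x₂ - 10·x₂ + 1]].
At the point, J = [[-18.0000, -30.0000], [4.0000, 29.0000]] (det J = -402.0000).
Solving J·Δ = −F gives Δ = (0.4254, 1.0448).
Then the next iterate is (x₁, x₂)₁ = (-1.5746, -0.9552).
Re-evaluating at (-1.5746, -0.9552): F = (11.822202, -8.953911), so ‖F‖₂ = 14.8303.

14.8303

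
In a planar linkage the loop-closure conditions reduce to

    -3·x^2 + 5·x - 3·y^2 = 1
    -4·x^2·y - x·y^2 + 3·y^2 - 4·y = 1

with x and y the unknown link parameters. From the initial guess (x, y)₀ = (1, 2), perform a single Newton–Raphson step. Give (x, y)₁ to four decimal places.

At (1, 2): F = (-11.0000, -9.0000).
Jacobian J = [[-6·x + 5, -6·y], [-8·x·y - y^2, -4·x^2 - 2·x·y + 6·y - 4]].
At the point, J = [[-1.0000, -12.0000], [-20.0000, 0.0000]] (det J = -240.0000).
Solving J·Δ = −F gives Δ = (-0.4500, -0.8792).
Then the next iterate is (x, y)₁ = (0.5500, 1.1208).

(0.5500, 1.1208)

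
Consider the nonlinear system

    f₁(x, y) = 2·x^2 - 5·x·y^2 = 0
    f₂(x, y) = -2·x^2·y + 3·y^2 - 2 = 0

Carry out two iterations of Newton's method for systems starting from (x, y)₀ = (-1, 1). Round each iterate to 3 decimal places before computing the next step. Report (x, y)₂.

(-0.090, 0.768)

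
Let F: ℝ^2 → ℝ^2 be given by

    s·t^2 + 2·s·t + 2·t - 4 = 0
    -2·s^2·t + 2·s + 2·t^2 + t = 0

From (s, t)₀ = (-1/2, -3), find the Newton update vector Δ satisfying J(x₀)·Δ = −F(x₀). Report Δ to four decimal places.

At (-1/2, -3): F = (-11.5000, 15.5000).
Jacobian J = [[t^2 + 2·t, 2·s·t + 2·s + 2], [-4·s·t + 2, -2·s^2 + 4·t + 1]].
At the point, J = [[3.0000, 4.0000], [-4.0000, -11.5000]] (det J = -18.5000).
Solving J·Δ = −F gives Δ = (3.7973, 0.0270).

(3.7973, 0.0270)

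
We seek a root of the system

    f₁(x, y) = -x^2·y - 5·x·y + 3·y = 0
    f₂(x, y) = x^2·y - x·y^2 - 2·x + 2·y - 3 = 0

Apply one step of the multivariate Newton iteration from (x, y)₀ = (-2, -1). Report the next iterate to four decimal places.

At (-2, -1): F = (-9.0000, -3.0000).
Jacobian J = [[-2·x·y - 5·y, -x^2 - 5·x + 3], [2·x·y - y^2 - 2, x^2 - 2·x·y + 2]].
At the point, J = [[1.0000, 9.0000], [1.0000, 2.0000]] (det J = -7.0000).
Solving J·Δ = −F gives Δ = (1.2857, 0.8571).
Then the next iterate is (x, y)₁ = (-0.7143, -0.1429).

(-0.7143, -0.1429)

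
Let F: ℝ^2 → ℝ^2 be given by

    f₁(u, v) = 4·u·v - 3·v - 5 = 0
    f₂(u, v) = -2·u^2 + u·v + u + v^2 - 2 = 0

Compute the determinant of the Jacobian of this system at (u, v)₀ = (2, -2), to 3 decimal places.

J = [[4·v, 4·u - 3], [-4·u + v + 1, u + 2·v]].
At the point, J = [[-8.000, 5.000], [-9.000, -2.000]].
det J = 61.000.

61.000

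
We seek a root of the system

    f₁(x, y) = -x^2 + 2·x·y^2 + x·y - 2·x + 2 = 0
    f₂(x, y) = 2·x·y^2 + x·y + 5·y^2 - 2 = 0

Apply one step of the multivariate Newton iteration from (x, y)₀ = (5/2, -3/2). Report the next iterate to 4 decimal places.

At (5/2, -3/2): F = (-1.7500, 16.7500).
Jacobian J = [[-2·x + 2·y^2 + y - 2, 4·x·y + x], [2·y^2 + y, 4·x·y + x + 10·y]].
At the point, J = [[-4.0000, -12.5000], [3.0000, -27.5000]] (det J = 147.5000).
Solving J·Δ = −F gives Δ = (-1.7458, 0.4186).
Then the next iterate is (x, y)₁ = (0.7542, -1.0814).

(0.7542, -1.0814)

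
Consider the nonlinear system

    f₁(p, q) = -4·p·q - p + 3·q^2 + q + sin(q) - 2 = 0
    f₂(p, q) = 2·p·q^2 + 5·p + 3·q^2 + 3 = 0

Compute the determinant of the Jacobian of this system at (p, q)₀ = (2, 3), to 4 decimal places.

-776.2302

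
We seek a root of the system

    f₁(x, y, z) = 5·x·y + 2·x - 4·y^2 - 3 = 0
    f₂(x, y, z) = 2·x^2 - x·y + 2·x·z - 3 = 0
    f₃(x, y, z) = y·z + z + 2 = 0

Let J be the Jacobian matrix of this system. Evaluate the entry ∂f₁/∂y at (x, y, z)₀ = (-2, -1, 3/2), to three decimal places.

-2.000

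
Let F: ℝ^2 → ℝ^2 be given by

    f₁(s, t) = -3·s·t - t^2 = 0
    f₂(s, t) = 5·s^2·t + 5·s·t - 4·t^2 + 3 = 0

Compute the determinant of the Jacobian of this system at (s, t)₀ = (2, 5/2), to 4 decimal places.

612.5000

J = [[-3·t, -3·s - 2·t], [10·s·t + 5·t, 5·s^2 + 5·s - 8·t]].
At the point, J = [[-7.5000, -11.0000], [62.5000, 10.0000]].
det J = 612.5000.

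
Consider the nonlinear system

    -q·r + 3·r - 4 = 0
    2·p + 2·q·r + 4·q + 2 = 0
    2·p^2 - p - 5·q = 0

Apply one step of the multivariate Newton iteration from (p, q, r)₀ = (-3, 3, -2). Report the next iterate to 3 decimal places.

(-3.308, 5.000, -1.231)

At (-3, 3, -2): F = (-4.000, -4.000, 6.000).
Jacobian J = [[0, -r, -q + 3], [2, 2·r + 4, 2·q], [4·p - 1, -5, 0]].
At the point, J = [[0.000, 2.000, 0.000], [2.000, 0.000, 6.000], [-13.000, -5.000, 0.000]] (det J = -156.000).
Solving J·Δ = −F gives Δ = (-0.308, 2.000, 0.769).
Then the next iterate is (p, q, r)₁ = (-3.308, 5.000, -1.231).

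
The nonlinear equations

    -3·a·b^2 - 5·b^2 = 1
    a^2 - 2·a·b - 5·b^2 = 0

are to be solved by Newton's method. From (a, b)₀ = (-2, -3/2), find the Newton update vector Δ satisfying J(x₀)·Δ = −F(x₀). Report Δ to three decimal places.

At (-2, -3/2): F = (1.250, -13.250).
Jacobian J = [[-3·b^2, -6·a·b - 10·b], [2·a - 2·b, -2·a - 10·b]].
At the point, J = [[-6.750, -3.000], [-1.000, 19.000]] (det J = -131.250).
Solving J·Δ = −F gives Δ = (-0.122, 0.691).

(-0.122, 0.691)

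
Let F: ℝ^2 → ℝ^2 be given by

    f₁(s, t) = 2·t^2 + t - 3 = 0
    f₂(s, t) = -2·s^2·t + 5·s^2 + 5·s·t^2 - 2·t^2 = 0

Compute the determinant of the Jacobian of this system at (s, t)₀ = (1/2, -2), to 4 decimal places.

J = [[0, 4·t + 1], [-4·s·t + 10·s + 5·t^2, -2·s^2 + 10·s·t - 4·t]].
At the point, J = [[0.0000, -7.0000], [29.0000, -2.5000]].
det J = 203.0000.

203.0000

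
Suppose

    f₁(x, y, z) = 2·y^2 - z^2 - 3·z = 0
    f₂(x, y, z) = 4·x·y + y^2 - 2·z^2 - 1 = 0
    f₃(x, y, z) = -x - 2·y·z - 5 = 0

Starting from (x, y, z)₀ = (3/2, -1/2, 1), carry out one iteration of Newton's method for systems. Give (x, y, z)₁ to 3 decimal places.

(-2.711, -1.329, 0.632)

At (3/2, -1/2, 1): F = (-3.500, -5.750, -5.500).
Jacobian J = [[0, 4·y, -2·z - 3], [4·y, 4·x + 2·y, -4·z], [-1, -2·z, -2·y]].
At the point, J = [[0.000, -2.000, -5.000], [-2.000, 5.000, -4.000], [-1.000, -2.000, 1.000]] (det J = -57.000).
Solving J·Δ = −F gives Δ = (-4.211, -0.829, -0.368).
Then the next iterate is (x, y, z)₁ = (-2.711, -1.329, 0.632).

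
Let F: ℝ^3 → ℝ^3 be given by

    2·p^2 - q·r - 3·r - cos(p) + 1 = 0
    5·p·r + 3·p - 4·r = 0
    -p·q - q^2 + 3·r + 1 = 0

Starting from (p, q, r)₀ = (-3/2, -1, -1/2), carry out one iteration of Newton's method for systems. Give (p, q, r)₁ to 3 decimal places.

(-0.590, -0.530, -0.352)

At (-3/2, -1, -1/2): F = (6.42926, 1.250, -3.000).
Jacobian J = [[4·p + sin(p), -r, -q - 3], [5·r + 3, 0, 5·p - 4], [-q, -p - 2·q, 3]].
At the point, J = [[-6.99749, 0.500, -2.000], [0.500, 0.000, -11.500], [1.000, 3.500, 3.000]] (det J = -291.64917).
Solving J·Δ = −F gives Δ = (0.910, 0.470, 0.148).
Then the next iterate is (p, q, r)₁ = (-0.590, -0.530, -0.352).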